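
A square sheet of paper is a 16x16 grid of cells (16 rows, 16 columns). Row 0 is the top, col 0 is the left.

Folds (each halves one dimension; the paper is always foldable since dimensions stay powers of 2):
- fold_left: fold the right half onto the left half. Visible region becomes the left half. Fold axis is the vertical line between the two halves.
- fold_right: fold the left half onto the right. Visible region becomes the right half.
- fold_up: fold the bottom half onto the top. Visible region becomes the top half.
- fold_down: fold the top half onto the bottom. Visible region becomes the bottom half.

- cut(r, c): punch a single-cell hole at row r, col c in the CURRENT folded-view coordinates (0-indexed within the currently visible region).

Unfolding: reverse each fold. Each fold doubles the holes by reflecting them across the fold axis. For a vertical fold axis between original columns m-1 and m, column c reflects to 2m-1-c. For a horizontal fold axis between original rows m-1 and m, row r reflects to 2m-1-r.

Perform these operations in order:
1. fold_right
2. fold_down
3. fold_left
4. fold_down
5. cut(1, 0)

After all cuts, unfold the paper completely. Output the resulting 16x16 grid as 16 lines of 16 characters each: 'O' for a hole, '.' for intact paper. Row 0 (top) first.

Answer: ................
................
O......OO......O
................
................
O......OO......O
................
................
................
................
O......OO......O
................
................
O......OO......O
................
................

Derivation:
Op 1 fold_right: fold axis v@8; visible region now rows[0,16) x cols[8,16) = 16x8
Op 2 fold_down: fold axis h@8; visible region now rows[8,16) x cols[8,16) = 8x8
Op 3 fold_left: fold axis v@12; visible region now rows[8,16) x cols[8,12) = 8x4
Op 4 fold_down: fold axis h@12; visible region now rows[12,16) x cols[8,12) = 4x4
Op 5 cut(1, 0): punch at orig (13,8); cuts so far [(13, 8)]; region rows[12,16) x cols[8,12) = 4x4
Unfold 1 (reflect across h@12): 2 holes -> [(10, 8), (13, 8)]
Unfold 2 (reflect across v@12): 4 holes -> [(10, 8), (10, 15), (13, 8), (13, 15)]
Unfold 3 (reflect across h@8): 8 holes -> [(2, 8), (2, 15), (5, 8), (5, 15), (10, 8), (10, 15), (13, 8), (13, 15)]
Unfold 4 (reflect across v@8): 16 holes -> [(2, 0), (2, 7), (2, 8), (2, 15), (5, 0), (5, 7), (5, 8), (5, 15), (10, 0), (10, 7), (10, 8), (10, 15), (13, 0), (13, 7), (13, 8), (13, 15)]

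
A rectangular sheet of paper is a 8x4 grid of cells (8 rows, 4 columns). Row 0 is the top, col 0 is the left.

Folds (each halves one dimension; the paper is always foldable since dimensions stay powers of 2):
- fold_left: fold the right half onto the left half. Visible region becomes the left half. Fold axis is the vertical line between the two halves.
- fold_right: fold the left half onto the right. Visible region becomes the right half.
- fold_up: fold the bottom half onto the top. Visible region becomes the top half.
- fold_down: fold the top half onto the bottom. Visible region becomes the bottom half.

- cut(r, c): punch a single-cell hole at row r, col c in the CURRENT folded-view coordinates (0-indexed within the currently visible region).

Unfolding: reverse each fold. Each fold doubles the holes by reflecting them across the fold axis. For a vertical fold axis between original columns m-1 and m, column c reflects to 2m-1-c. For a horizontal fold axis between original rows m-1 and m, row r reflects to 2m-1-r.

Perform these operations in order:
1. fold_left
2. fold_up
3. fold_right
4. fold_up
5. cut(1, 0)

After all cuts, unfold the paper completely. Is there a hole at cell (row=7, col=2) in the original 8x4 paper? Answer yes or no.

Op 1 fold_left: fold axis v@2; visible region now rows[0,8) x cols[0,2) = 8x2
Op 2 fold_up: fold axis h@4; visible region now rows[0,4) x cols[0,2) = 4x2
Op 3 fold_right: fold axis v@1; visible region now rows[0,4) x cols[1,2) = 4x1
Op 4 fold_up: fold axis h@2; visible region now rows[0,2) x cols[1,2) = 2x1
Op 5 cut(1, 0): punch at orig (1,1); cuts so far [(1, 1)]; region rows[0,2) x cols[1,2) = 2x1
Unfold 1 (reflect across h@2): 2 holes -> [(1, 1), (2, 1)]
Unfold 2 (reflect across v@1): 4 holes -> [(1, 0), (1, 1), (2, 0), (2, 1)]
Unfold 3 (reflect across h@4): 8 holes -> [(1, 0), (1, 1), (2, 0), (2, 1), (5, 0), (5, 1), (6, 0), (6, 1)]
Unfold 4 (reflect across v@2): 16 holes -> [(1, 0), (1, 1), (1, 2), (1, 3), (2, 0), (2, 1), (2, 2), (2, 3), (5, 0), (5, 1), (5, 2), (5, 3), (6, 0), (6, 1), (6, 2), (6, 3)]
Holes: [(1, 0), (1, 1), (1, 2), (1, 3), (2, 0), (2, 1), (2, 2), (2, 3), (5, 0), (5, 1), (5, 2), (5, 3), (6, 0), (6, 1), (6, 2), (6, 3)]

Answer: no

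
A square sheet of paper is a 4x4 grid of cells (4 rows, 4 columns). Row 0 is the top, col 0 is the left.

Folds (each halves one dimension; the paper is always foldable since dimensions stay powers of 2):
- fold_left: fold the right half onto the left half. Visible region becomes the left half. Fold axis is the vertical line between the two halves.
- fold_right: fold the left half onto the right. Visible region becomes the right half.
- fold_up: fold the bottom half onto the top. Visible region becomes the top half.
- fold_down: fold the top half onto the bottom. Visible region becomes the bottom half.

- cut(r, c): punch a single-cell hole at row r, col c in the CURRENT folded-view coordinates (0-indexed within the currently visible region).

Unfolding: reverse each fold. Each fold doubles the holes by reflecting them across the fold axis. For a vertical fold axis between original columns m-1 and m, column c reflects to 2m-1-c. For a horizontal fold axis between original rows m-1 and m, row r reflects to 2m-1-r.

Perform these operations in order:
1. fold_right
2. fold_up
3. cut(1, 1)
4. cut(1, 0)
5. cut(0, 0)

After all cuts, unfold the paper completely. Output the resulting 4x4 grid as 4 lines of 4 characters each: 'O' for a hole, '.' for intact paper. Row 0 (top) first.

Op 1 fold_right: fold axis v@2; visible region now rows[0,4) x cols[2,4) = 4x2
Op 2 fold_up: fold axis h@2; visible region now rows[0,2) x cols[2,4) = 2x2
Op 3 cut(1, 1): punch at orig (1,3); cuts so far [(1, 3)]; region rows[0,2) x cols[2,4) = 2x2
Op 4 cut(1, 0): punch at orig (1,2); cuts so far [(1, 2), (1, 3)]; region rows[0,2) x cols[2,4) = 2x2
Op 5 cut(0, 0): punch at orig (0,2); cuts so far [(0, 2), (1, 2), (1, 3)]; region rows[0,2) x cols[2,4) = 2x2
Unfold 1 (reflect across h@2): 6 holes -> [(0, 2), (1, 2), (1, 3), (2, 2), (2, 3), (3, 2)]
Unfold 2 (reflect across v@2): 12 holes -> [(0, 1), (0, 2), (1, 0), (1, 1), (1, 2), (1, 3), (2, 0), (2, 1), (2, 2), (2, 3), (3, 1), (3, 2)]

Answer: .OO.
OOOO
OOOO
.OO.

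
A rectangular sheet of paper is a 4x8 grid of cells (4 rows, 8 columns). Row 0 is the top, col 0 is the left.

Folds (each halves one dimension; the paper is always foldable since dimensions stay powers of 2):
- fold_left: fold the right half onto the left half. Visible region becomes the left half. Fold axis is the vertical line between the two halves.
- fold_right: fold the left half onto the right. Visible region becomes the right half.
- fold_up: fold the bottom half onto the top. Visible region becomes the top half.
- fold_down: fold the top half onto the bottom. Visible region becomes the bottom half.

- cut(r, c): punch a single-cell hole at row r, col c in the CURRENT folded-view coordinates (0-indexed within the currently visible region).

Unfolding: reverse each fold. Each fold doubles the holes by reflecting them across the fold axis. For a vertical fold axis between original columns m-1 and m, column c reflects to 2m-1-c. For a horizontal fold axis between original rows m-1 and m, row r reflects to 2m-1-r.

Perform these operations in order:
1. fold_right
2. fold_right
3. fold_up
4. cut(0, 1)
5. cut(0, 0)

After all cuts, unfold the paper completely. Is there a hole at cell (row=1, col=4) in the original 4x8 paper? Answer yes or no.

Op 1 fold_right: fold axis v@4; visible region now rows[0,4) x cols[4,8) = 4x4
Op 2 fold_right: fold axis v@6; visible region now rows[0,4) x cols[6,8) = 4x2
Op 3 fold_up: fold axis h@2; visible region now rows[0,2) x cols[6,8) = 2x2
Op 4 cut(0, 1): punch at orig (0,7); cuts so far [(0, 7)]; region rows[0,2) x cols[6,8) = 2x2
Op 5 cut(0, 0): punch at orig (0,6); cuts so far [(0, 6), (0, 7)]; region rows[0,2) x cols[6,8) = 2x2
Unfold 1 (reflect across h@2): 4 holes -> [(0, 6), (0, 7), (3, 6), (3, 7)]
Unfold 2 (reflect across v@6): 8 holes -> [(0, 4), (0, 5), (0, 6), (0, 7), (3, 4), (3, 5), (3, 6), (3, 7)]
Unfold 3 (reflect across v@4): 16 holes -> [(0, 0), (0, 1), (0, 2), (0, 3), (0, 4), (0, 5), (0, 6), (0, 7), (3, 0), (3, 1), (3, 2), (3, 3), (3, 4), (3, 5), (3, 6), (3, 7)]
Holes: [(0, 0), (0, 1), (0, 2), (0, 3), (0, 4), (0, 5), (0, 6), (0, 7), (3, 0), (3, 1), (3, 2), (3, 3), (3, 4), (3, 5), (3, 6), (3, 7)]

Answer: no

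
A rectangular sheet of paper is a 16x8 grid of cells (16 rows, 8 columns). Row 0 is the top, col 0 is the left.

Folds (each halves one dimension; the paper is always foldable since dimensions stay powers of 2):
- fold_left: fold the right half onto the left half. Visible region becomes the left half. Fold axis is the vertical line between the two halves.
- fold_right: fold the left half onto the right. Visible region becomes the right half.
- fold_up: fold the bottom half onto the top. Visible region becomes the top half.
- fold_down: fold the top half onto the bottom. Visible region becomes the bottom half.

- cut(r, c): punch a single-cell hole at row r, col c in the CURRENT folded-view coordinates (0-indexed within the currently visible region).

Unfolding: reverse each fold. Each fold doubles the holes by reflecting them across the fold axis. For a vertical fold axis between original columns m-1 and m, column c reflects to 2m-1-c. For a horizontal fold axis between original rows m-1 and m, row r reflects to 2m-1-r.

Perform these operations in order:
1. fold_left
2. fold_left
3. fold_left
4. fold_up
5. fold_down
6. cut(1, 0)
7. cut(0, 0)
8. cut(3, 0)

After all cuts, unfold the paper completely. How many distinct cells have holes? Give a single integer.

Answer: 96

Derivation:
Op 1 fold_left: fold axis v@4; visible region now rows[0,16) x cols[0,4) = 16x4
Op 2 fold_left: fold axis v@2; visible region now rows[0,16) x cols[0,2) = 16x2
Op 3 fold_left: fold axis v@1; visible region now rows[0,16) x cols[0,1) = 16x1
Op 4 fold_up: fold axis h@8; visible region now rows[0,8) x cols[0,1) = 8x1
Op 5 fold_down: fold axis h@4; visible region now rows[4,8) x cols[0,1) = 4x1
Op 6 cut(1, 0): punch at orig (5,0); cuts so far [(5, 0)]; region rows[4,8) x cols[0,1) = 4x1
Op 7 cut(0, 0): punch at orig (4,0); cuts so far [(4, 0), (5, 0)]; region rows[4,8) x cols[0,1) = 4x1
Op 8 cut(3, 0): punch at orig (7,0); cuts so far [(4, 0), (5, 0), (7, 0)]; region rows[4,8) x cols[0,1) = 4x1
Unfold 1 (reflect across h@4): 6 holes -> [(0, 0), (2, 0), (3, 0), (4, 0), (5, 0), (7, 0)]
Unfold 2 (reflect across h@8): 12 holes -> [(0, 0), (2, 0), (3, 0), (4, 0), (5, 0), (7, 0), (8, 0), (10, 0), (11, 0), (12, 0), (13, 0), (15, 0)]
Unfold 3 (reflect across v@1): 24 holes -> [(0, 0), (0, 1), (2, 0), (2, 1), (3, 0), (3, 1), (4, 0), (4, 1), (5, 0), (5, 1), (7, 0), (7, 1), (8, 0), (8, 1), (10, 0), (10, 1), (11, 0), (11, 1), (12, 0), (12, 1), (13, 0), (13, 1), (15, 0), (15, 1)]
Unfold 4 (reflect across v@2): 48 holes -> [(0, 0), (0, 1), (0, 2), (0, 3), (2, 0), (2, 1), (2, 2), (2, 3), (3, 0), (3, 1), (3, 2), (3, 3), (4, 0), (4, 1), (4, 2), (4, 3), (5, 0), (5, 1), (5, 2), (5, 3), (7, 0), (7, 1), (7, 2), (7, 3), (8, 0), (8, 1), (8, 2), (8, 3), (10, 0), (10, 1), (10, 2), (10, 3), (11, 0), (11, 1), (11, 2), (11, 3), (12, 0), (12, 1), (12, 2), (12, 3), (13, 0), (13, 1), (13, 2), (13, 3), (15, 0), (15, 1), (15, 2), (15, 3)]
Unfold 5 (reflect across v@4): 96 holes -> [(0, 0), (0, 1), (0, 2), (0, 3), (0, 4), (0, 5), (0, 6), (0, 7), (2, 0), (2, 1), (2, 2), (2, 3), (2, 4), (2, 5), (2, 6), (2, 7), (3, 0), (3, 1), (3, 2), (3, 3), (3, 4), (3, 5), (3, 6), (3, 7), (4, 0), (4, 1), (4, 2), (4, 3), (4, 4), (4, 5), (4, 6), (4, 7), (5, 0), (5, 1), (5, 2), (5, 3), (5, 4), (5, 5), (5, 6), (5, 7), (7, 0), (7, 1), (7, 2), (7, 3), (7, 4), (7, 5), (7, 6), (7, 7), (8, 0), (8, 1), (8, 2), (8, 3), (8, 4), (8, 5), (8, 6), (8, 7), (10, 0), (10, 1), (10, 2), (10, 3), (10, 4), (10, 5), (10, 6), (10, 7), (11, 0), (11, 1), (11, 2), (11, 3), (11, 4), (11, 5), (11, 6), (11, 7), (12, 0), (12, 1), (12, 2), (12, 3), (12, 4), (12, 5), (12, 6), (12, 7), (13, 0), (13, 1), (13, 2), (13, 3), (13, 4), (13, 5), (13, 6), (13, 7), (15, 0), (15, 1), (15, 2), (15, 3), (15, 4), (15, 5), (15, 6), (15, 7)]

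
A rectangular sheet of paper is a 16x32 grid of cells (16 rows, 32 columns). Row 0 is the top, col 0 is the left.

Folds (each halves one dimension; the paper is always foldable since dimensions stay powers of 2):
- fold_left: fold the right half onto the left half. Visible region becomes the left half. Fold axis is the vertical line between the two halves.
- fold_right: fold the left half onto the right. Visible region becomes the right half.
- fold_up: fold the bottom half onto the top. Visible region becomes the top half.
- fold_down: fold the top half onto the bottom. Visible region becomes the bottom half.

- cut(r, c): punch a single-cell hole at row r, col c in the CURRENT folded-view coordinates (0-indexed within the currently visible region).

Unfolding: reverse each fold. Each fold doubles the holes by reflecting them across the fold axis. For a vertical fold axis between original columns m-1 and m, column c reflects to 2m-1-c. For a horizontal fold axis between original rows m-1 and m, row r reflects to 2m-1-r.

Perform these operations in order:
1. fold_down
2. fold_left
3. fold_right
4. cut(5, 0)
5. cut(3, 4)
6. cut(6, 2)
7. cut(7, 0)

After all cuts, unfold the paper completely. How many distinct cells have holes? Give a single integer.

Answer: 32

Derivation:
Op 1 fold_down: fold axis h@8; visible region now rows[8,16) x cols[0,32) = 8x32
Op 2 fold_left: fold axis v@16; visible region now rows[8,16) x cols[0,16) = 8x16
Op 3 fold_right: fold axis v@8; visible region now rows[8,16) x cols[8,16) = 8x8
Op 4 cut(5, 0): punch at orig (13,8); cuts so far [(13, 8)]; region rows[8,16) x cols[8,16) = 8x8
Op 5 cut(3, 4): punch at orig (11,12); cuts so far [(11, 12), (13, 8)]; region rows[8,16) x cols[8,16) = 8x8
Op 6 cut(6, 2): punch at orig (14,10); cuts so far [(11, 12), (13, 8), (14, 10)]; region rows[8,16) x cols[8,16) = 8x8
Op 7 cut(7, 0): punch at orig (15,8); cuts so far [(11, 12), (13, 8), (14, 10), (15, 8)]; region rows[8,16) x cols[8,16) = 8x8
Unfold 1 (reflect across v@8): 8 holes -> [(11, 3), (11, 12), (13, 7), (13, 8), (14, 5), (14, 10), (15, 7), (15, 8)]
Unfold 2 (reflect across v@16): 16 holes -> [(11, 3), (11, 12), (11, 19), (11, 28), (13, 7), (13, 8), (13, 23), (13, 24), (14, 5), (14, 10), (14, 21), (14, 26), (15, 7), (15, 8), (15, 23), (15, 24)]
Unfold 3 (reflect across h@8): 32 holes -> [(0, 7), (0, 8), (0, 23), (0, 24), (1, 5), (1, 10), (1, 21), (1, 26), (2, 7), (2, 8), (2, 23), (2, 24), (4, 3), (4, 12), (4, 19), (4, 28), (11, 3), (11, 12), (11, 19), (11, 28), (13, 7), (13, 8), (13, 23), (13, 24), (14, 5), (14, 10), (14, 21), (14, 26), (15, 7), (15, 8), (15, 23), (15, 24)]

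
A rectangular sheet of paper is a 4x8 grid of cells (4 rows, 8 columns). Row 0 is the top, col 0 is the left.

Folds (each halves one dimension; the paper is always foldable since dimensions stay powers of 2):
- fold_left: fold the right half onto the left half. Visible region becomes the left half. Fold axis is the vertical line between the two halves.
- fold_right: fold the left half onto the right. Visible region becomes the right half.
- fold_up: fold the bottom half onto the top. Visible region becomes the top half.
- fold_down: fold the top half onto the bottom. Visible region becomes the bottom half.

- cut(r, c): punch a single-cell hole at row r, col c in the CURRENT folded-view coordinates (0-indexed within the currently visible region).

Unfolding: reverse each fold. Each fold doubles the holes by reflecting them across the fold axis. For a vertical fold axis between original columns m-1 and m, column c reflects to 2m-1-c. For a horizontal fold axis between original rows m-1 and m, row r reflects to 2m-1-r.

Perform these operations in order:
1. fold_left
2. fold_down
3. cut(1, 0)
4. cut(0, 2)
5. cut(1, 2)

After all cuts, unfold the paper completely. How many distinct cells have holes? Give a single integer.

Answer: 12

Derivation:
Op 1 fold_left: fold axis v@4; visible region now rows[0,4) x cols[0,4) = 4x4
Op 2 fold_down: fold axis h@2; visible region now rows[2,4) x cols[0,4) = 2x4
Op 3 cut(1, 0): punch at orig (3,0); cuts so far [(3, 0)]; region rows[2,4) x cols[0,4) = 2x4
Op 4 cut(0, 2): punch at orig (2,2); cuts so far [(2, 2), (3, 0)]; region rows[2,4) x cols[0,4) = 2x4
Op 5 cut(1, 2): punch at orig (3,2); cuts so far [(2, 2), (3, 0), (3, 2)]; region rows[2,4) x cols[0,4) = 2x4
Unfold 1 (reflect across h@2): 6 holes -> [(0, 0), (0, 2), (1, 2), (2, 2), (3, 0), (3, 2)]
Unfold 2 (reflect across v@4): 12 holes -> [(0, 0), (0, 2), (0, 5), (0, 7), (1, 2), (1, 5), (2, 2), (2, 5), (3, 0), (3, 2), (3, 5), (3, 7)]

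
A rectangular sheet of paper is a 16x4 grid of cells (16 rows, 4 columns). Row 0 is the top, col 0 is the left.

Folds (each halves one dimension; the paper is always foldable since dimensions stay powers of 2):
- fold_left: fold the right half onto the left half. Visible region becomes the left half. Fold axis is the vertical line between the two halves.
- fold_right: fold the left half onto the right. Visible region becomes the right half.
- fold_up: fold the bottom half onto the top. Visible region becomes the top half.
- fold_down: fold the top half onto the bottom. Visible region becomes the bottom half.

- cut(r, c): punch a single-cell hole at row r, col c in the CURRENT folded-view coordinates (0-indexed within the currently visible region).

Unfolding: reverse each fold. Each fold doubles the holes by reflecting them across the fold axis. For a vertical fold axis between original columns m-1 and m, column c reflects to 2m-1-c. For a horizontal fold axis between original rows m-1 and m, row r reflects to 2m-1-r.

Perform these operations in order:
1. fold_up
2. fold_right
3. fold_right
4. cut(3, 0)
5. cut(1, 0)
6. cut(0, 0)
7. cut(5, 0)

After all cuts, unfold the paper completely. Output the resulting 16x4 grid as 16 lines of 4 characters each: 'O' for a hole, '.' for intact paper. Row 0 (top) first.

Answer: OOOO
OOOO
....
OOOO
....
OOOO
....
....
....
....
OOOO
....
OOOO
....
OOOO
OOOO

Derivation:
Op 1 fold_up: fold axis h@8; visible region now rows[0,8) x cols[0,4) = 8x4
Op 2 fold_right: fold axis v@2; visible region now rows[0,8) x cols[2,4) = 8x2
Op 3 fold_right: fold axis v@3; visible region now rows[0,8) x cols[3,4) = 8x1
Op 4 cut(3, 0): punch at orig (3,3); cuts so far [(3, 3)]; region rows[0,8) x cols[3,4) = 8x1
Op 5 cut(1, 0): punch at orig (1,3); cuts so far [(1, 3), (3, 3)]; region rows[0,8) x cols[3,4) = 8x1
Op 6 cut(0, 0): punch at orig (0,3); cuts so far [(0, 3), (1, 3), (3, 3)]; region rows[0,8) x cols[3,4) = 8x1
Op 7 cut(5, 0): punch at orig (5,3); cuts so far [(0, 3), (1, 3), (3, 3), (5, 3)]; region rows[0,8) x cols[3,4) = 8x1
Unfold 1 (reflect across v@3): 8 holes -> [(0, 2), (0, 3), (1, 2), (1, 3), (3, 2), (3, 3), (5, 2), (5, 3)]
Unfold 2 (reflect across v@2): 16 holes -> [(0, 0), (0, 1), (0, 2), (0, 3), (1, 0), (1, 1), (1, 2), (1, 3), (3, 0), (3, 1), (3, 2), (3, 3), (5, 0), (5, 1), (5, 2), (5, 3)]
Unfold 3 (reflect across h@8): 32 holes -> [(0, 0), (0, 1), (0, 2), (0, 3), (1, 0), (1, 1), (1, 2), (1, 3), (3, 0), (3, 1), (3, 2), (3, 3), (5, 0), (5, 1), (5, 2), (5, 3), (10, 0), (10, 1), (10, 2), (10, 3), (12, 0), (12, 1), (12, 2), (12, 3), (14, 0), (14, 1), (14, 2), (14, 3), (15, 0), (15, 1), (15, 2), (15, 3)]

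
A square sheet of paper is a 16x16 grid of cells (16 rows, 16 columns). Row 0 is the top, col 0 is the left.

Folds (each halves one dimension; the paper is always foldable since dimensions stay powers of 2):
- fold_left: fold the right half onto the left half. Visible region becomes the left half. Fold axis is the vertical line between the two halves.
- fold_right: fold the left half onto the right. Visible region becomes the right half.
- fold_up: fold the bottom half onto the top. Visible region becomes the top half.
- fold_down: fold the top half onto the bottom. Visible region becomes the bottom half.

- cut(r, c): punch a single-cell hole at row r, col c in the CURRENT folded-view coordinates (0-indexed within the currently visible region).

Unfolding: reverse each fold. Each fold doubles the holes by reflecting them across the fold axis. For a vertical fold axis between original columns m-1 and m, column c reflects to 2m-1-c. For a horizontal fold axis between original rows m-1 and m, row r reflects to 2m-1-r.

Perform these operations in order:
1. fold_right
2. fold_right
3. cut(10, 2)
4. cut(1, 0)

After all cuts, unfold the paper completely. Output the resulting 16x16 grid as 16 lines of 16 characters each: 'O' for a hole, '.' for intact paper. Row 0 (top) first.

Answer: ................
...OO......OO...
................
................
................
................
................
................
................
................
.O....O..O....O.
................
................
................
................
................

Derivation:
Op 1 fold_right: fold axis v@8; visible region now rows[0,16) x cols[8,16) = 16x8
Op 2 fold_right: fold axis v@12; visible region now rows[0,16) x cols[12,16) = 16x4
Op 3 cut(10, 2): punch at orig (10,14); cuts so far [(10, 14)]; region rows[0,16) x cols[12,16) = 16x4
Op 4 cut(1, 0): punch at orig (1,12); cuts so far [(1, 12), (10, 14)]; region rows[0,16) x cols[12,16) = 16x4
Unfold 1 (reflect across v@12): 4 holes -> [(1, 11), (1, 12), (10, 9), (10, 14)]
Unfold 2 (reflect across v@8): 8 holes -> [(1, 3), (1, 4), (1, 11), (1, 12), (10, 1), (10, 6), (10, 9), (10, 14)]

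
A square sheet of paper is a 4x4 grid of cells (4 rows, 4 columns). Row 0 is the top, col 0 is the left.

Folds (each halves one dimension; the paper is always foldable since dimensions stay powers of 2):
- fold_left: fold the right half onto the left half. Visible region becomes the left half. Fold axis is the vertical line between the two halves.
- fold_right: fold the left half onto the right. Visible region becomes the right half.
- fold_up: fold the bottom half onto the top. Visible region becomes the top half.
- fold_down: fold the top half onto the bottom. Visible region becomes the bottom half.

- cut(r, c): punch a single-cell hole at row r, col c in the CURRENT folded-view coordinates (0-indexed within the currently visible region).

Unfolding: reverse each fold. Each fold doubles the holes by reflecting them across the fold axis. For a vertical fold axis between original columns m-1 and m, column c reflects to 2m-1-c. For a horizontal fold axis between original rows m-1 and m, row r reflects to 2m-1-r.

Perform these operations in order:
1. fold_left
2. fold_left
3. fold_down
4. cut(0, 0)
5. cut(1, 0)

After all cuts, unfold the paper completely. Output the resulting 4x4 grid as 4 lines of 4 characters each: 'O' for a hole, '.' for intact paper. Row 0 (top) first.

Answer: OOOO
OOOO
OOOO
OOOO

Derivation:
Op 1 fold_left: fold axis v@2; visible region now rows[0,4) x cols[0,2) = 4x2
Op 2 fold_left: fold axis v@1; visible region now rows[0,4) x cols[0,1) = 4x1
Op 3 fold_down: fold axis h@2; visible region now rows[2,4) x cols[0,1) = 2x1
Op 4 cut(0, 0): punch at orig (2,0); cuts so far [(2, 0)]; region rows[2,4) x cols[0,1) = 2x1
Op 5 cut(1, 0): punch at orig (3,0); cuts so far [(2, 0), (3, 0)]; region rows[2,4) x cols[0,1) = 2x1
Unfold 1 (reflect across h@2): 4 holes -> [(0, 0), (1, 0), (2, 0), (3, 0)]
Unfold 2 (reflect across v@1): 8 holes -> [(0, 0), (0, 1), (1, 0), (1, 1), (2, 0), (2, 1), (3, 0), (3, 1)]
Unfold 3 (reflect across v@2): 16 holes -> [(0, 0), (0, 1), (0, 2), (0, 3), (1, 0), (1, 1), (1, 2), (1, 3), (2, 0), (2, 1), (2, 2), (2, 3), (3, 0), (3, 1), (3, 2), (3, 3)]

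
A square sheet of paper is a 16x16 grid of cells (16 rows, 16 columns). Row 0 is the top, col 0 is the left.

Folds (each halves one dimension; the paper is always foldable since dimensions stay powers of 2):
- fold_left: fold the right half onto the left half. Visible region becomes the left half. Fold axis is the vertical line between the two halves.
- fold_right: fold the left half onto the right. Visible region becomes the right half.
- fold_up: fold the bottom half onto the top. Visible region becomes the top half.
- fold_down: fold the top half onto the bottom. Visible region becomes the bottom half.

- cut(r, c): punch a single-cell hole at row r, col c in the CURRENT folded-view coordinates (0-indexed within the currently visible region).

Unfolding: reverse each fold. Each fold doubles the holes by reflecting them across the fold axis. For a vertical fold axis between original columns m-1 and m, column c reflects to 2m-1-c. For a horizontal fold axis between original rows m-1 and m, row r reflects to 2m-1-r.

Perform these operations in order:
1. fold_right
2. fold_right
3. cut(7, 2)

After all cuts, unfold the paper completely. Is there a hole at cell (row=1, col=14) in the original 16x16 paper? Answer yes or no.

Answer: no

Derivation:
Op 1 fold_right: fold axis v@8; visible region now rows[0,16) x cols[8,16) = 16x8
Op 2 fold_right: fold axis v@12; visible region now rows[0,16) x cols[12,16) = 16x4
Op 3 cut(7, 2): punch at orig (7,14); cuts so far [(7, 14)]; region rows[0,16) x cols[12,16) = 16x4
Unfold 1 (reflect across v@12): 2 holes -> [(7, 9), (7, 14)]
Unfold 2 (reflect across v@8): 4 holes -> [(7, 1), (7, 6), (7, 9), (7, 14)]
Holes: [(7, 1), (7, 6), (7, 9), (7, 14)]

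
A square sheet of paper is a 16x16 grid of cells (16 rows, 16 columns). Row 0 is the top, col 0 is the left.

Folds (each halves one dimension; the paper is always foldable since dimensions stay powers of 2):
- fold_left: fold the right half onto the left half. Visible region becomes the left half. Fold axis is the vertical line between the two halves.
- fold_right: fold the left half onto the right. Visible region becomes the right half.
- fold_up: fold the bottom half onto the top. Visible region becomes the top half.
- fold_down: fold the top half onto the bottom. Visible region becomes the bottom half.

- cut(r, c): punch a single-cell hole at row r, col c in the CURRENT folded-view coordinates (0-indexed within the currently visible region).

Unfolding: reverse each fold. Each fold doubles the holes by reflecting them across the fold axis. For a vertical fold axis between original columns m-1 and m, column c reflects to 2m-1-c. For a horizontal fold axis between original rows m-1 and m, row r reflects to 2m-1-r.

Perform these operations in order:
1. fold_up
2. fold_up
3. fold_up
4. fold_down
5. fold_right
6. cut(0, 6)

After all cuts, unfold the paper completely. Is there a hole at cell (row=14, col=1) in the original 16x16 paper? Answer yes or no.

Answer: yes

Derivation:
Op 1 fold_up: fold axis h@8; visible region now rows[0,8) x cols[0,16) = 8x16
Op 2 fold_up: fold axis h@4; visible region now rows[0,4) x cols[0,16) = 4x16
Op 3 fold_up: fold axis h@2; visible region now rows[0,2) x cols[0,16) = 2x16
Op 4 fold_down: fold axis h@1; visible region now rows[1,2) x cols[0,16) = 1x16
Op 5 fold_right: fold axis v@8; visible region now rows[1,2) x cols[8,16) = 1x8
Op 6 cut(0, 6): punch at orig (1,14); cuts so far [(1, 14)]; region rows[1,2) x cols[8,16) = 1x8
Unfold 1 (reflect across v@8): 2 holes -> [(1, 1), (1, 14)]
Unfold 2 (reflect across h@1): 4 holes -> [(0, 1), (0, 14), (1, 1), (1, 14)]
Unfold 3 (reflect across h@2): 8 holes -> [(0, 1), (0, 14), (1, 1), (1, 14), (2, 1), (2, 14), (3, 1), (3, 14)]
Unfold 4 (reflect across h@4): 16 holes -> [(0, 1), (0, 14), (1, 1), (1, 14), (2, 1), (2, 14), (3, 1), (3, 14), (4, 1), (4, 14), (5, 1), (5, 14), (6, 1), (6, 14), (7, 1), (7, 14)]
Unfold 5 (reflect across h@8): 32 holes -> [(0, 1), (0, 14), (1, 1), (1, 14), (2, 1), (2, 14), (3, 1), (3, 14), (4, 1), (4, 14), (5, 1), (5, 14), (6, 1), (6, 14), (7, 1), (7, 14), (8, 1), (8, 14), (9, 1), (9, 14), (10, 1), (10, 14), (11, 1), (11, 14), (12, 1), (12, 14), (13, 1), (13, 14), (14, 1), (14, 14), (15, 1), (15, 14)]
Holes: [(0, 1), (0, 14), (1, 1), (1, 14), (2, 1), (2, 14), (3, 1), (3, 14), (4, 1), (4, 14), (5, 1), (5, 14), (6, 1), (6, 14), (7, 1), (7, 14), (8, 1), (8, 14), (9, 1), (9, 14), (10, 1), (10, 14), (11, 1), (11, 14), (12, 1), (12, 14), (13, 1), (13, 14), (14, 1), (14, 14), (15, 1), (15, 14)]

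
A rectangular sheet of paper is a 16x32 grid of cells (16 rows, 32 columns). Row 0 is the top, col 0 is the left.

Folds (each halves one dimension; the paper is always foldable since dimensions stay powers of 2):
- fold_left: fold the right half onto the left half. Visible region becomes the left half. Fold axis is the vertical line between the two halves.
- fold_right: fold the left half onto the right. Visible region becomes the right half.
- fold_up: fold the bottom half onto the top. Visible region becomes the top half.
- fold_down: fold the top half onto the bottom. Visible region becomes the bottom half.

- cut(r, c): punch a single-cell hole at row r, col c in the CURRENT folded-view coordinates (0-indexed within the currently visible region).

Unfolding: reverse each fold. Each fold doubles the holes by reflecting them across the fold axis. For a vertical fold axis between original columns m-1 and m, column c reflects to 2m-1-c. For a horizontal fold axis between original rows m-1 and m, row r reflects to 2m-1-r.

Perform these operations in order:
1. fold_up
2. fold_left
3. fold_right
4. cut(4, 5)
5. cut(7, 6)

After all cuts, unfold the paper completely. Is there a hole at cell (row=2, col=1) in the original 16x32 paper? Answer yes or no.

Answer: no

Derivation:
Op 1 fold_up: fold axis h@8; visible region now rows[0,8) x cols[0,32) = 8x32
Op 2 fold_left: fold axis v@16; visible region now rows[0,8) x cols[0,16) = 8x16
Op 3 fold_right: fold axis v@8; visible region now rows[0,8) x cols[8,16) = 8x8
Op 4 cut(4, 5): punch at orig (4,13); cuts so far [(4, 13)]; region rows[0,8) x cols[8,16) = 8x8
Op 5 cut(7, 6): punch at orig (7,14); cuts so far [(4, 13), (7, 14)]; region rows[0,8) x cols[8,16) = 8x8
Unfold 1 (reflect across v@8): 4 holes -> [(4, 2), (4, 13), (7, 1), (7, 14)]
Unfold 2 (reflect across v@16): 8 holes -> [(4, 2), (4, 13), (4, 18), (4, 29), (7, 1), (7, 14), (7, 17), (7, 30)]
Unfold 3 (reflect across h@8): 16 holes -> [(4, 2), (4, 13), (4, 18), (4, 29), (7, 1), (7, 14), (7, 17), (7, 30), (8, 1), (8, 14), (8, 17), (8, 30), (11, 2), (11, 13), (11, 18), (11, 29)]
Holes: [(4, 2), (4, 13), (4, 18), (4, 29), (7, 1), (7, 14), (7, 17), (7, 30), (8, 1), (8, 14), (8, 17), (8, 30), (11, 2), (11, 13), (11, 18), (11, 29)]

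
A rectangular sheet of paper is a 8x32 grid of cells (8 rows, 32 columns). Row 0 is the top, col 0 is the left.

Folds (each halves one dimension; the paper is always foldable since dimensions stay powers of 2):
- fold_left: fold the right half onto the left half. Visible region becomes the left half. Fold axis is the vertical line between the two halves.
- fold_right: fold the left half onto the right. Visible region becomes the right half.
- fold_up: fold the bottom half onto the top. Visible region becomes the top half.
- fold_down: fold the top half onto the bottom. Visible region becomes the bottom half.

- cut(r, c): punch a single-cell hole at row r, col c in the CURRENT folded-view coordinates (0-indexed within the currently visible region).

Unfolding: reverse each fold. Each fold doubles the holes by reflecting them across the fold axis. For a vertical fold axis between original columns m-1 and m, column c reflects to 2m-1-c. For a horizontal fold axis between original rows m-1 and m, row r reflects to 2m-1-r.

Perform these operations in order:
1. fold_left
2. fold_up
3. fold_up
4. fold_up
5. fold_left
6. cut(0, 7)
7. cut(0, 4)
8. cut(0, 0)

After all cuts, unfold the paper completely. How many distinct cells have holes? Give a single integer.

Op 1 fold_left: fold axis v@16; visible region now rows[0,8) x cols[0,16) = 8x16
Op 2 fold_up: fold axis h@4; visible region now rows[0,4) x cols[0,16) = 4x16
Op 3 fold_up: fold axis h@2; visible region now rows[0,2) x cols[0,16) = 2x16
Op 4 fold_up: fold axis h@1; visible region now rows[0,1) x cols[0,16) = 1x16
Op 5 fold_left: fold axis v@8; visible region now rows[0,1) x cols[0,8) = 1x8
Op 6 cut(0, 7): punch at orig (0,7); cuts so far [(0, 7)]; region rows[0,1) x cols[0,8) = 1x8
Op 7 cut(0, 4): punch at orig (0,4); cuts so far [(0, 4), (0, 7)]; region rows[0,1) x cols[0,8) = 1x8
Op 8 cut(0, 0): punch at orig (0,0); cuts so far [(0, 0), (0, 4), (0, 7)]; region rows[0,1) x cols[0,8) = 1x8
Unfold 1 (reflect across v@8): 6 holes -> [(0, 0), (0, 4), (0, 7), (0, 8), (0, 11), (0, 15)]
Unfold 2 (reflect across h@1): 12 holes -> [(0, 0), (0, 4), (0, 7), (0, 8), (0, 11), (0, 15), (1, 0), (1, 4), (1, 7), (1, 8), (1, 11), (1, 15)]
Unfold 3 (reflect across h@2): 24 holes -> [(0, 0), (0, 4), (0, 7), (0, 8), (0, 11), (0, 15), (1, 0), (1, 4), (1, 7), (1, 8), (1, 11), (1, 15), (2, 0), (2, 4), (2, 7), (2, 8), (2, 11), (2, 15), (3, 0), (3, 4), (3, 7), (3, 8), (3, 11), (3, 15)]
Unfold 4 (reflect across h@4): 48 holes -> [(0, 0), (0, 4), (0, 7), (0, 8), (0, 11), (0, 15), (1, 0), (1, 4), (1, 7), (1, 8), (1, 11), (1, 15), (2, 0), (2, 4), (2, 7), (2, 8), (2, 11), (2, 15), (3, 0), (3, 4), (3, 7), (3, 8), (3, 11), (3, 15), (4, 0), (4, 4), (4, 7), (4, 8), (4, 11), (4, 15), (5, 0), (5, 4), (5, 7), (5, 8), (5, 11), (5, 15), (6, 0), (6, 4), (6, 7), (6, 8), (6, 11), (6, 15), (7, 0), (7, 4), (7, 7), (7, 8), (7, 11), (7, 15)]
Unfold 5 (reflect across v@16): 96 holes -> [(0, 0), (0, 4), (0, 7), (0, 8), (0, 11), (0, 15), (0, 16), (0, 20), (0, 23), (0, 24), (0, 27), (0, 31), (1, 0), (1, 4), (1, 7), (1, 8), (1, 11), (1, 15), (1, 16), (1, 20), (1, 23), (1, 24), (1, 27), (1, 31), (2, 0), (2, 4), (2, 7), (2, 8), (2, 11), (2, 15), (2, 16), (2, 20), (2, 23), (2, 24), (2, 27), (2, 31), (3, 0), (3, 4), (3, 7), (3, 8), (3, 11), (3, 15), (3, 16), (3, 20), (3, 23), (3, 24), (3, 27), (3, 31), (4, 0), (4, 4), (4, 7), (4, 8), (4, 11), (4, 15), (4, 16), (4, 20), (4, 23), (4, 24), (4, 27), (4, 31), (5, 0), (5, 4), (5, 7), (5, 8), (5, 11), (5, 15), (5, 16), (5, 20), (5, 23), (5, 24), (5, 27), (5, 31), (6, 0), (6, 4), (6, 7), (6, 8), (6, 11), (6, 15), (6, 16), (6, 20), (6, 23), (6, 24), (6, 27), (6, 31), (7, 0), (7, 4), (7, 7), (7, 8), (7, 11), (7, 15), (7, 16), (7, 20), (7, 23), (7, 24), (7, 27), (7, 31)]

Answer: 96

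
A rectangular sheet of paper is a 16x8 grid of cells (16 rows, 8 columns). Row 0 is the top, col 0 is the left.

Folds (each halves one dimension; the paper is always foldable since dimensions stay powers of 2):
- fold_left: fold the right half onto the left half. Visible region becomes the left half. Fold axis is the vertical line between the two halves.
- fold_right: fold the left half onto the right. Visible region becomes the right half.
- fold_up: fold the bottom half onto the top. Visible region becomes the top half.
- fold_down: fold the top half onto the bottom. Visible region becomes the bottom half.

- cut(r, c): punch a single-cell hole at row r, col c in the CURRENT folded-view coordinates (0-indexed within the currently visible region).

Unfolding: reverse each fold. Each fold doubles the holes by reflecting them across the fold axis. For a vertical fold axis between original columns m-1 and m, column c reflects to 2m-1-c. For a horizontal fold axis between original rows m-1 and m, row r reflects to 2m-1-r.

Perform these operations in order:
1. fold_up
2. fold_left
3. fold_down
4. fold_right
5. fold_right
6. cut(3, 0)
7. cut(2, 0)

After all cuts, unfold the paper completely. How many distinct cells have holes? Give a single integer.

Answer: 64

Derivation:
Op 1 fold_up: fold axis h@8; visible region now rows[0,8) x cols[0,8) = 8x8
Op 2 fold_left: fold axis v@4; visible region now rows[0,8) x cols[0,4) = 8x4
Op 3 fold_down: fold axis h@4; visible region now rows[4,8) x cols[0,4) = 4x4
Op 4 fold_right: fold axis v@2; visible region now rows[4,8) x cols[2,4) = 4x2
Op 5 fold_right: fold axis v@3; visible region now rows[4,8) x cols[3,4) = 4x1
Op 6 cut(3, 0): punch at orig (7,3); cuts so far [(7, 3)]; region rows[4,8) x cols[3,4) = 4x1
Op 7 cut(2, 0): punch at orig (6,3); cuts so far [(6, 3), (7, 3)]; region rows[4,8) x cols[3,4) = 4x1
Unfold 1 (reflect across v@3): 4 holes -> [(6, 2), (6, 3), (7, 2), (7, 3)]
Unfold 2 (reflect across v@2): 8 holes -> [(6, 0), (6, 1), (6, 2), (6, 3), (7, 0), (7, 1), (7, 2), (7, 3)]
Unfold 3 (reflect across h@4): 16 holes -> [(0, 0), (0, 1), (0, 2), (0, 3), (1, 0), (1, 1), (1, 2), (1, 3), (6, 0), (6, 1), (6, 2), (6, 3), (7, 0), (7, 1), (7, 2), (7, 3)]
Unfold 4 (reflect across v@4): 32 holes -> [(0, 0), (0, 1), (0, 2), (0, 3), (0, 4), (0, 5), (0, 6), (0, 7), (1, 0), (1, 1), (1, 2), (1, 3), (1, 4), (1, 5), (1, 6), (1, 7), (6, 0), (6, 1), (6, 2), (6, 3), (6, 4), (6, 5), (6, 6), (6, 7), (7, 0), (7, 1), (7, 2), (7, 3), (7, 4), (7, 5), (7, 6), (7, 7)]
Unfold 5 (reflect across h@8): 64 holes -> [(0, 0), (0, 1), (0, 2), (0, 3), (0, 4), (0, 5), (0, 6), (0, 7), (1, 0), (1, 1), (1, 2), (1, 3), (1, 4), (1, 5), (1, 6), (1, 7), (6, 0), (6, 1), (6, 2), (6, 3), (6, 4), (6, 5), (6, 6), (6, 7), (7, 0), (7, 1), (7, 2), (7, 3), (7, 4), (7, 5), (7, 6), (7, 7), (8, 0), (8, 1), (8, 2), (8, 3), (8, 4), (8, 5), (8, 6), (8, 7), (9, 0), (9, 1), (9, 2), (9, 3), (9, 4), (9, 5), (9, 6), (9, 7), (14, 0), (14, 1), (14, 2), (14, 3), (14, 4), (14, 5), (14, 6), (14, 7), (15, 0), (15, 1), (15, 2), (15, 3), (15, 4), (15, 5), (15, 6), (15, 7)]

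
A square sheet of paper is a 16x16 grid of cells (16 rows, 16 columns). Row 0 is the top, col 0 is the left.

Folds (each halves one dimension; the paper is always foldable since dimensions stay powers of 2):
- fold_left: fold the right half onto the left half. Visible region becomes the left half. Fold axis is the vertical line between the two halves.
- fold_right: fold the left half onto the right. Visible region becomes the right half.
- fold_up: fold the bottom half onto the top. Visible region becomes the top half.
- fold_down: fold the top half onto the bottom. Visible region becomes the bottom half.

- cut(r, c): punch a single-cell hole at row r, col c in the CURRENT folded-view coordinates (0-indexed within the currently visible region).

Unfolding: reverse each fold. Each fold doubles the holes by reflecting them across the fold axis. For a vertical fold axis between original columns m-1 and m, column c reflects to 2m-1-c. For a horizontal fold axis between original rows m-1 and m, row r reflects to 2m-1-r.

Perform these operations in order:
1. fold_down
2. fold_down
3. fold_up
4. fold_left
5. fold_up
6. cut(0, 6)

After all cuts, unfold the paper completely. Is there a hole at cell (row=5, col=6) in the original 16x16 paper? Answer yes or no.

Op 1 fold_down: fold axis h@8; visible region now rows[8,16) x cols[0,16) = 8x16
Op 2 fold_down: fold axis h@12; visible region now rows[12,16) x cols[0,16) = 4x16
Op 3 fold_up: fold axis h@14; visible region now rows[12,14) x cols[0,16) = 2x16
Op 4 fold_left: fold axis v@8; visible region now rows[12,14) x cols[0,8) = 2x8
Op 5 fold_up: fold axis h@13; visible region now rows[12,13) x cols[0,8) = 1x8
Op 6 cut(0, 6): punch at orig (12,6); cuts so far [(12, 6)]; region rows[12,13) x cols[0,8) = 1x8
Unfold 1 (reflect across h@13): 2 holes -> [(12, 6), (13, 6)]
Unfold 2 (reflect across v@8): 4 holes -> [(12, 6), (12, 9), (13, 6), (13, 9)]
Unfold 3 (reflect across h@14): 8 holes -> [(12, 6), (12, 9), (13, 6), (13, 9), (14, 6), (14, 9), (15, 6), (15, 9)]
Unfold 4 (reflect across h@12): 16 holes -> [(8, 6), (8, 9), (9, 6), (9, 9), (10, 6), (10, 9), (11, 6), (11, 9), (12, 6), (12, 9), (13, 6), (13, 9), (14, 6), (14, 9), (15, 6), (15, 9)]
Unfold 5 (reflect across h@8): 32 holes -> [(0, 6), (0, 9), (1, 6), (1, 9), (2, 6), (2, 9), (3, 6), (3, 9), (4, 6), (4, 9), (5, 6), (5, 9), (6, 6), (6, 9), (7, 6), (7, 9), (8, 6), (8, 9), (9, 6), (9, 9), (10, 6), (10, 9), (11, 6), (11, 9), (12, 6), (12, 9), (13, 6), (13, 9), (14, 6), (14, 9), (15, 6), (15, 9)]
Holes: [(0, 6), (0, 9), (1, 6), (1, 9), (2, 6), (2, 9), (3, 6), (3, 9), (4, 6), (4, 9), (5, 6), (5, 9), (6, 6), (6, 9), (7, 6), (7, 9), (8, 6), (8, 9), (9, 6), (9, 9), (10, 6), (10, 9), (11, 6), (11, 9), (12, 6), (12, 9), (13, 6), (13, 9), (14, 6), (14, 9), (15, 6), (15, 9)]

Answer: yes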